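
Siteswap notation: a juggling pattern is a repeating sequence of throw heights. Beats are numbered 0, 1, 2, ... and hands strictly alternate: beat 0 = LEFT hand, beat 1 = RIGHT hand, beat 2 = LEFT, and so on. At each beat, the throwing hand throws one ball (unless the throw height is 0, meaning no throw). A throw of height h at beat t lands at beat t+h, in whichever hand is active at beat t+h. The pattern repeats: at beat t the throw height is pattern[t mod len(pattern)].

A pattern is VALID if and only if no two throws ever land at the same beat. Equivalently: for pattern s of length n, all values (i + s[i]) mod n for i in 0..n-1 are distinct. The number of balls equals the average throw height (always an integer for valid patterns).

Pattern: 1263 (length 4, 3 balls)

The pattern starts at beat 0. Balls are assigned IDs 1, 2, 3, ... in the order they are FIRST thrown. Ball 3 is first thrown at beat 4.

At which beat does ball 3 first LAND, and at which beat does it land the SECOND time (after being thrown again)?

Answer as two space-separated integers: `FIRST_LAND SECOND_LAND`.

Beat 0 (L): throw ball1 h=1 -> lands@1:R; in-air after throw: [b1@1:R]
Beat 1 (R): throw ball1 h=2 -> lands@3:R; in-air after throw: [b1@3:R]
Beat 2 (L): throw ball2 h=6 -> lands@8:L; in-air after throw: [b1@3:R b2@8:L]
Beat 3 (R): throw ball1 h=3 -> lands@6:L; in-air after throw: [b1@6:L b2@8:L]
Beat 4 (L): throw ball3 h=1 -> lands@5:R; in-air after throw: [b3@5:R b1@6:L b2@8:L]
Beat 5 (R): throw ball3 h=2 -> lands@7:R; in-air after throw: [b1@6:L b3@7:R b2@8:L]
Beat 6 (L): throw ball1 h=6 -> lands@12:L; in-air after throw: [b3@7:R b2@8:L b1@12:L]
Beat 7 (R): throw ball3 h=3 -> lands@10:L; in-air after throw: [b2@8:L b3@10:L b1@12:L]
Ball 3: thrown@4 h=1 -> first land @5; rethrown@5 h=2 -> second land @7

Answer: 5 7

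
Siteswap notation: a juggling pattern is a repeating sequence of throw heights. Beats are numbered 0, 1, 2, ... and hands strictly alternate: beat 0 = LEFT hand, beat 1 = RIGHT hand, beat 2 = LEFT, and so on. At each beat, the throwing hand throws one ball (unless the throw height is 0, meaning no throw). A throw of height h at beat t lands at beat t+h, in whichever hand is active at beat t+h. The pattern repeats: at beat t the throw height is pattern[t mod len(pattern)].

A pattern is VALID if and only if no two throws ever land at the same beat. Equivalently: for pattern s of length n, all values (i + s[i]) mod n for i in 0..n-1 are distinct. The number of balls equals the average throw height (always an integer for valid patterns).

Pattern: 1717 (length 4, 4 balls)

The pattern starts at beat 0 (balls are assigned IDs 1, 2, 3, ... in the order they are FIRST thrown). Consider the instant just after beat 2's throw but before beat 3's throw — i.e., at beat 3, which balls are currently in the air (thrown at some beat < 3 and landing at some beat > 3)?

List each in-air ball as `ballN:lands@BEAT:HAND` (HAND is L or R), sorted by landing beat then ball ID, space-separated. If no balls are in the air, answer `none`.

Answer: ball1:lands@8:L

Derivation:
Beat 0 (L): throw ball1 h=1 -> lands@1:R; in-air after throw: [b1@1:R]
Beat 1 (R): throw ball1 h=7 -> lands@8:L; in-air after throw: [b1@8:L]
Beat 2 (L): throw ball2 h=1 -> lands@3:R; in-air after throw: [b2@3:R b1@8:L]
Beat 3 (R): throw ball2 h=7 -> lands@10:L; in-air after throw: [b1@8:L b2@10:L]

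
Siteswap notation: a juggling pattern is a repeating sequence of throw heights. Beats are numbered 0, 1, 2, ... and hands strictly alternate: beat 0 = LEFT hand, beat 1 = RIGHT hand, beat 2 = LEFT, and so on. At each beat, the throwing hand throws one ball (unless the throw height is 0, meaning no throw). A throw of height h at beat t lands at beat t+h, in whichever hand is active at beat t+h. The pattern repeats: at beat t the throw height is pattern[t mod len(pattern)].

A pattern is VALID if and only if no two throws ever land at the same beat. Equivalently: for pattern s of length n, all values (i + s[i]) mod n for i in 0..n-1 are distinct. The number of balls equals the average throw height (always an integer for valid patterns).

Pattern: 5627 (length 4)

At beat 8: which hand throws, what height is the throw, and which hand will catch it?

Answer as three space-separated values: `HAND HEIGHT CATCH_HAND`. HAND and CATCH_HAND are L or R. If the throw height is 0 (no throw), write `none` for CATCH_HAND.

Beat 8: 8 mod 2 = 0, so hand = L
Throw height = pattern[8 mod 4] = pattern[0] = 5
Lands at beat 8+5=13, 13 mod 2 = 1, so catch hand = R

Answer: L 5 R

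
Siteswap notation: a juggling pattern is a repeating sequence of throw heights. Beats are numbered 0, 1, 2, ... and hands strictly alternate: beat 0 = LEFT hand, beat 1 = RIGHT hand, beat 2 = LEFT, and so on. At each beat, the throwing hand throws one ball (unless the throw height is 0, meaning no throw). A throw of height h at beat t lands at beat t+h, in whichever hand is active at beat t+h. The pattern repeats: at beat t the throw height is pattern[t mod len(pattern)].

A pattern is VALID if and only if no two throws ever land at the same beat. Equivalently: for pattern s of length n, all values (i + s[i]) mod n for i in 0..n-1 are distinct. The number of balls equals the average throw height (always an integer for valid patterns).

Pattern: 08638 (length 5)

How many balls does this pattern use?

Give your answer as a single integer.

Answer: 5

Derivation:
Pattern = [0, 8, 6, 3, 8], length n = 5
  position 0: throw height = 0, running sum = 0
  position 1: throw height = 8, running sum = 8
  position 2: throw height = 6, running sum = 14
  position 3: throw height = 3, running sum = 17
  position 4: throw height = 8, running sum = 25
Total sum = 25; balls = sum / n = 25 / 5 = 5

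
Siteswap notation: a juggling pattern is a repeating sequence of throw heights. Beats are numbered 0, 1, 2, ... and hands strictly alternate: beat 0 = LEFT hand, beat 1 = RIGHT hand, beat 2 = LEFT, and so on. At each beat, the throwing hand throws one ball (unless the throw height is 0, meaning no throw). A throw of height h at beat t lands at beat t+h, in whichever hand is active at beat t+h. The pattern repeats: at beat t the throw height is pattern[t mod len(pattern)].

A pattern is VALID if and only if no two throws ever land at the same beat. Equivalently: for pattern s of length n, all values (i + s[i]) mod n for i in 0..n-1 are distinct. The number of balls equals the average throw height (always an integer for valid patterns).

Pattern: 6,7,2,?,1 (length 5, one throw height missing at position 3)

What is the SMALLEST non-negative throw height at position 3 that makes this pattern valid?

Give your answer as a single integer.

i=0: (0 + 6) mod 5 = 1
i=1: (1 + 7) mod 5 = 3
i=2: (2 + 2) mod 5 = 4
i=3: s[i]=? (unknown)
i=4: (4 + 1) mod 5 = 0
Known residues: [0, 1, 3, 4]; need a permutation of 0..4, so missing residue r = 2
Need (3 + s) mod 5 = 2; smallest s = (2 - 3) mod 5 = 4

Answer: 4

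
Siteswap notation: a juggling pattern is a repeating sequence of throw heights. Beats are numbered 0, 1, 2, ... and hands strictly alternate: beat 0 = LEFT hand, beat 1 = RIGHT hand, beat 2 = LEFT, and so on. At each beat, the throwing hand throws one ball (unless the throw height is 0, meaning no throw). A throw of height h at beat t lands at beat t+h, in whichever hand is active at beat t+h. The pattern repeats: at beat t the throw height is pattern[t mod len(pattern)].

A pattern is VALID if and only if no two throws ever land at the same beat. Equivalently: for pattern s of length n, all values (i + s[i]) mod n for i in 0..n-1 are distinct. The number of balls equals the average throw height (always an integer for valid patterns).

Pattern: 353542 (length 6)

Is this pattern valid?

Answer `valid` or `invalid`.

Answer: invalid

Derivation:
i=0: (i + s[i]) mod n = (0 + 3) mod 6 = 3
i=1: (i + s[i]) mod n = (1 + 5) mod 6 = 0
i=2: (i + s[i]) mod n = (2 + 3) mod 6 = 5
i=3: (i + s[i]) mod n = (3 + 5) mod 6 = 2
i=4: (i + s[i]) mod n = (4 + 4) mod 6 = 2
i=5: (i + s[i]) mod n = (5 + 2) mod 6 = 1
Residues: [3, 0, 5, 2, 2, 1], distinct: False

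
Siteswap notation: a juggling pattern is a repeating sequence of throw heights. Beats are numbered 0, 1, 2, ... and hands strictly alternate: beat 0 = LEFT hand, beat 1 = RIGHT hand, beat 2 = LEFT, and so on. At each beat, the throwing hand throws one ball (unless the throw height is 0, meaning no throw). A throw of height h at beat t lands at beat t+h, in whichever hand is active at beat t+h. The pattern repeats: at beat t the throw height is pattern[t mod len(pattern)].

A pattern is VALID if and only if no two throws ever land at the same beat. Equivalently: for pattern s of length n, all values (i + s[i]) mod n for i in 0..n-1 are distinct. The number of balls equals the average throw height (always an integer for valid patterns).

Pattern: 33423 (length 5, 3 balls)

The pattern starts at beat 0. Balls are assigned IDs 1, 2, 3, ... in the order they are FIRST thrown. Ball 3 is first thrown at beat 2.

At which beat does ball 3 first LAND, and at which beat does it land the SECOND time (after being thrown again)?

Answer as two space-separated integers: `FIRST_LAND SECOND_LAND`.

Answer: 6 9

Derivation:
Beat 0 (L): throw ball1 h=3 -> lands@3:R; in-air after throw: [b1@3:R]
Beat 1 (R): throw ball2 h=3 -> lands@4:L; in-air after throw: [b1@3:R b2@4:L]
Beat 2 (L): throw ball3 h=4 -> lands@6:L; in-air after throw: [b1@3:R b2@4:L b3@6:L]
Beat 3 (R): throw ball1 h=2 -> lands@5:R; in-air after throw: [b2@4:L b1@5:R b3@6:L]
Beat 4 (L): throw ball2 h=3 -> lands@7:R; in-air after throw: [b1@5:R b3@6:L b2@7:R]
Beat 5 (R): throw ball1 h=3 -> lands@8:L; in-air after throw: [b3@6:L b2@7:R b1@8:L]
Beat 6 (L): throw ball3 h=3 -> lands@9:R; in-air after throw: [b2@7:R b1@8:L b3@9:R]
Beat 7 (R): throw ball2 h=4 -> lands@11:R; in-air after throw: [b1@8:L b3@9:R b2@11:R]
Beat 8 (L): throw ball1 h=2 -> lands@10:L; in-air after throw: [b3@9:R b1@10:L b2@11:R]
Beat 9 (R): throw ball3 h=3 -> lands@12:L; in-air after throw: [b1@10:L b2@11:R b3@12:L]
Ball 3: thrown@2 h=4 -> first land @6; rethrown@6 h=3 -> second land @9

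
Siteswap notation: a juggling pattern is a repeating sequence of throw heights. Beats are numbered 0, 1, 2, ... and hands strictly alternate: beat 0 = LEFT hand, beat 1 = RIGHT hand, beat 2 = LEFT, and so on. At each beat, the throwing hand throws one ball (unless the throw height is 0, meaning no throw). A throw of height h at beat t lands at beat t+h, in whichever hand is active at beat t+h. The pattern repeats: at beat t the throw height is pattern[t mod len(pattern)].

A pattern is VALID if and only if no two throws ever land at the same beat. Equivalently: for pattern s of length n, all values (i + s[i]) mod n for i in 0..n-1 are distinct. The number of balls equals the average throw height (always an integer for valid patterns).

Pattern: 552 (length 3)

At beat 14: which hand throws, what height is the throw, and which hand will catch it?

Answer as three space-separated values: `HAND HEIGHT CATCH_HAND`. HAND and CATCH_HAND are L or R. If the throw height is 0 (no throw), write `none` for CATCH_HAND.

Beat 14: 14 mod 2 = 0, so hand = L
Throw height = pattern[14 mod 3] = pattern[2] = 2
Lands at beat 14+2=16, 16 mod 2 = 0, so catch hand = L

Answer: L 2 L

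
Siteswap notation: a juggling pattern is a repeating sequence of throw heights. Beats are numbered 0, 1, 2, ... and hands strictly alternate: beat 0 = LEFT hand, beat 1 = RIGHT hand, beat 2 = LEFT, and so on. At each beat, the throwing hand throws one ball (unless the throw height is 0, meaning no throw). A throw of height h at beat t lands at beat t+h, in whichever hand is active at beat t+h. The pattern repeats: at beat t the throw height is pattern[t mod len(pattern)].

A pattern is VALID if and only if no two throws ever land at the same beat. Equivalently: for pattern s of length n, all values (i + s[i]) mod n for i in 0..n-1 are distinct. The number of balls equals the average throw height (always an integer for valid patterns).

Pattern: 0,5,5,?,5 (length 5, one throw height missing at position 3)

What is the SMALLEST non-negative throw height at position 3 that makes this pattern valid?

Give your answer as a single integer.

Answer: 0

Derivation:
i=0: (0 + 0) mod 5 = 0
i=1: (1 + 5) mod 5 = 1
i=2: (2 + 5) mod 5 = 2
i=3: s[i]=? (unknown)
i=4: (4 + 5) mod 5 = 4
Known residues: [0, 1, 2, 4]; need a permutation of 0..4, so missing residue r = 3
Need (3 + s) mod 5 = 3; smallest s = (3 - 3) mod 5 = 0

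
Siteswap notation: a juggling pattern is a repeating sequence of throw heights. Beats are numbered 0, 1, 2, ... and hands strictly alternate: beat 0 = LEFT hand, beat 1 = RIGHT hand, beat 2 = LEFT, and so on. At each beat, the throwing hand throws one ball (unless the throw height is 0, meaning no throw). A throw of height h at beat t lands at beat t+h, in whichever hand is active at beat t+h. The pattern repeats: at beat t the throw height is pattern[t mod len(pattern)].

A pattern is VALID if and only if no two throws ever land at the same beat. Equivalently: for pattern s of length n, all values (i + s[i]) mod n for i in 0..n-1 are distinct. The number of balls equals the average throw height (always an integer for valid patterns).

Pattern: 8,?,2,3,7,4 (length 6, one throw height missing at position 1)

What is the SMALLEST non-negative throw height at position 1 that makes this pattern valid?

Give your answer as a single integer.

Answer: 0

Derivation:
i=0: (0 + 8) mod 6 = 2
i=1: s[i]=? (unknown)
i=2: (2 + 2) mod 6 = 4
i=3: (3 + 3) mod 6 = 0
i=4: (4 + 7) mod 6 = 5
i=5: (5 + 4) mod 6 = 3
Known residues: [0, 2, 3, 4, 5]; need a permutation of 0..5, so missing residue r = 1
Need (1 + s) mod 6 = 1; smallest s = (1 - 1) mod 6 = 0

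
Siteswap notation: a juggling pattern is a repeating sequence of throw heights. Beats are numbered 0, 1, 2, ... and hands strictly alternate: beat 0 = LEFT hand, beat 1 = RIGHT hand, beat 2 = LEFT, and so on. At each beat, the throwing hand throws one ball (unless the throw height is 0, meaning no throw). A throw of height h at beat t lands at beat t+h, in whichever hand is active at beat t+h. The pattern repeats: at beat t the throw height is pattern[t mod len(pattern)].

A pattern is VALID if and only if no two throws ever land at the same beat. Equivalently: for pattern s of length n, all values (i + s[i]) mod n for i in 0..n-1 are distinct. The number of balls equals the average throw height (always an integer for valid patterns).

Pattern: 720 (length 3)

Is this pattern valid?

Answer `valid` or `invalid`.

i=0: (i + s[i]) mod n = (0 + 7) mod 3 = 1
i=1: (i + s[i]) mod n = (1 + 2) mod 3 = 0
i=2: (i + s[i]) mod n = (2 + 0) mod 3 = 2
Residues: [1, 0, 2], distinct: True

Answer: valid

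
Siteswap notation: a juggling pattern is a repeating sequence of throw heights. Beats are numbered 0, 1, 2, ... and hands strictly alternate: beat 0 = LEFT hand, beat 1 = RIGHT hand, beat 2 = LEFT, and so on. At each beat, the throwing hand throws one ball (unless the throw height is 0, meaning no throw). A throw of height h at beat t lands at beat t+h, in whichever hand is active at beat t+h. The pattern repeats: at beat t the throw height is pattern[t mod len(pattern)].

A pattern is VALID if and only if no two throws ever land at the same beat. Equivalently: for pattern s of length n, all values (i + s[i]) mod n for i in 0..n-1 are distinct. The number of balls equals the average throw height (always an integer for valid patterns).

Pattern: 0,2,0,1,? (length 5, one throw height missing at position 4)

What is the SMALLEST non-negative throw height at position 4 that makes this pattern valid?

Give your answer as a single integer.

i=0: (0 + 0) mod 5 = 0
i=1: (1 + 2) mod 5 = 3
i=2: (2 + 0) mod 5 = 2
i=3: (3 + 1) mod 5 = 4
i=4: s[i]=? (unknown)
Known residues: [0, 2, 3, 4]; need a permutation of 0..4, so missing residue r = 1
Need (4 + s) mod 5 = 1; smallest s = (1 - 4) mod 5 = 2

Answer: 2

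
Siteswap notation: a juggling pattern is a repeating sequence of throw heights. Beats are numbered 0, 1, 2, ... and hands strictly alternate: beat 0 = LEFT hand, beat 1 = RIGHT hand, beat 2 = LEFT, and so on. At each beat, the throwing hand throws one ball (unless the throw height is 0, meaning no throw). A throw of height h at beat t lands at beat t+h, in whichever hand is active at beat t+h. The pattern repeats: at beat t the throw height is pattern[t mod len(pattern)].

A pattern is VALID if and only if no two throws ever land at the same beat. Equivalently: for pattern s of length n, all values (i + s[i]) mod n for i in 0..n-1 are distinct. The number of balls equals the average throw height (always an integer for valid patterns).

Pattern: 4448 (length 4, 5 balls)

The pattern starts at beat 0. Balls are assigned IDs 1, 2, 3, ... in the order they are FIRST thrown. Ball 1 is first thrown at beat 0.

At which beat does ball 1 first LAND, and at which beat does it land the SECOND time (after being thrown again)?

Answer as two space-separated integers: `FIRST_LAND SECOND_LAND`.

Beat 0 (L): throw ball1 h=4 -> lands@4:L; in-air after throw: [b1@4:L]
Beat 1 (R): throw ball2 h=4 -> lands@5:R; in-air after throw: [b1@4:L b2@5:R]
Beat 2 (L): throw ball3 h=4 -> lands@6:L; in-air after throw: [b1@4:L b2@5:R b3@6:L]
Beat 3 (R): throw ball4 h=8 -> lands@11:R; in-air after throw: [b1@4:L b2@5:R b3@6:L b4@11:R]
Beat 4 (L): throw ball1 h=4 -> lands@8:L; in-air after throw: [b2@5:R b3@6:L b1@8:L b4@11:R]
Beat 5 (R): throw ball2 h=4 -> lands@9:R; in-air after throw: [b3@6:L b1@8:L b2@9:R b4@11:R]
Beat 6 (L): throw ball3 h=4 -> lands@10:L; in-air after throw: [b1@8:L b2@9:R b3@10:L b4@11:R]
Beat 7 (R): throw ball5 h=8 -> lands@15:R; in-air after throw: [b1@8:L b2@9:R b3@10:L b4@11:R b5@15:R]
Beat 8 (L): throw ball1 h=4 -> lands@12:L; in-air after throw: [b2@9:R b3@10:L b4@11:R b1@12:L b5@15:R]
Ball 1: thrown@0 h=4 -> first land @4; rethrown@4 h=4 -> second land @8

Answer: 4 8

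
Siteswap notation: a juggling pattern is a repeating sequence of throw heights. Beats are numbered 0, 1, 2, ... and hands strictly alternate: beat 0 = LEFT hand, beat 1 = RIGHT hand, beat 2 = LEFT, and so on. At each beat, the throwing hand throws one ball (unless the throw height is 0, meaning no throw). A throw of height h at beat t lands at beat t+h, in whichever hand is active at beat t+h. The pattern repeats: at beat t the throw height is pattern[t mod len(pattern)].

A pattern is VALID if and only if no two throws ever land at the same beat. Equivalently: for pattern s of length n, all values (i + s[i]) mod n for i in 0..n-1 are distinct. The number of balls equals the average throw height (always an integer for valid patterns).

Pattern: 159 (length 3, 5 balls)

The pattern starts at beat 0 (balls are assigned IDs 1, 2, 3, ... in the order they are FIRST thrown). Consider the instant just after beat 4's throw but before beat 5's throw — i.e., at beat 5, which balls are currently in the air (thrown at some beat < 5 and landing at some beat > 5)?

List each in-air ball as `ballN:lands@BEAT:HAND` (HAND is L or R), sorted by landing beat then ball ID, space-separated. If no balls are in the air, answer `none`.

Beat 0 (L): throw ball1 h=1 -> lands@1:R; in-air after throw: [b1@1:R]
Beat 1 (R): throw ball1 h=5 -> lands@6:L; in-air after throw: [b1@6:L]
Beat 2 (L): throw ball2 h=9 -> lands@11:R; in-air after throw: [b1@6:L b2@11:R]
Beat 3 (R): throw ball3 h=1 -> lands@4:L; in-air after throw: [b3@4:L b1@6:L b2@11:R]
Beat 4 (L): throw ball3 h=5 -> lands@9:R; in-air after throw: [b1@6:L b3@9:R b2@11:R]
Beat 5 (R): throw ball4 h=9 -> lands@14:L; in-air after throw: [b1@6:L b3@9:R b2@11:R b4@14:L]

Answer: ball1:lands@6:L ball3:lands@9:R ball2:lands@11:R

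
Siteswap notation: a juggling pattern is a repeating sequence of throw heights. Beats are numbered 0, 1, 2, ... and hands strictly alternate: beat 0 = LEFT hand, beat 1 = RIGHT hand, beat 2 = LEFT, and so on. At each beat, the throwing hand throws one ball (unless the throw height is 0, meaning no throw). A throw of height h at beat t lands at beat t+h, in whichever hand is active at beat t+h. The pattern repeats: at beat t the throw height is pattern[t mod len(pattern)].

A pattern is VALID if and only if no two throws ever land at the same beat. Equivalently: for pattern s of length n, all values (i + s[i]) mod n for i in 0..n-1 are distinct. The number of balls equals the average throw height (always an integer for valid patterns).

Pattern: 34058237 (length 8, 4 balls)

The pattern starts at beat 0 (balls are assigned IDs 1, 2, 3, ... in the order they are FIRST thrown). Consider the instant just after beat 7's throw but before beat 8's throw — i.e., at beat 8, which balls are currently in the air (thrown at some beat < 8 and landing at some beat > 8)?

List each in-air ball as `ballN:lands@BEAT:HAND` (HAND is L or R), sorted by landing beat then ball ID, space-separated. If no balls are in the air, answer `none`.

Beat 0 (L): throw ball1 h=3 -> lands@3:R; in-air after throw: [b1@3:R]
Beat 1 (R): throw ball2 h=4 -> lands@5:R; in-air after throw: [b1@3:R b2@5:R]
Beat 3 (R): throw ball1 h=5 -> lands@8:L; in-air after throw: [b2@5:R b1@8:L]
Beat 4 (L): throw ball3 h=8 -> lands@12:L; in-air after throw: [b2@5:R b1@8:L b3@12:L]
Beat 5 (R): throw ball2 h=2 -> lands@7:R; in-air after throw: [b2@7:R b1@8:L b3@12:L]
Beat 6 (L): throw ball4 h=3 -> lands@9:R; in-air after throw: [b2@7:R b1@8:L b4@9:R b3@12:L]
Beat 7 (R): throw ball2 h=7 -> lands@14:L; in-air after throw: [b1@8:L b4@9:R b3@12:L b2@14:L]
Beat 8 (L): throw ball1 h=3 -> lands@11:R; in-air after throw: [b4@9:R b1@11:R b3@12:L b2@14:L]

Answer: ball4:lands@9:R ball3:lands@12:L ball2:lands@14:L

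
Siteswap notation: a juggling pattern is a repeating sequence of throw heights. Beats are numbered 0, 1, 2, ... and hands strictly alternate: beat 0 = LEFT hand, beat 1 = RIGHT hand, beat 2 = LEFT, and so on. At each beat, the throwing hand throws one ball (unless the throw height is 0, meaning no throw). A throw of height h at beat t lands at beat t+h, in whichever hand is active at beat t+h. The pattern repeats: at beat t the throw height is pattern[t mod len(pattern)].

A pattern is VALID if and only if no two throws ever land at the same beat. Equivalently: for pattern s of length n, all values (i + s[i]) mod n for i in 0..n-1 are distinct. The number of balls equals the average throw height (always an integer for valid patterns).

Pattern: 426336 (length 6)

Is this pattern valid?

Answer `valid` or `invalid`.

Answer: valid

Derivation:
i=0: (i + s[i]) mod n = (0 + 4) mod 6 = 4
i=1: (i + s[i]) mod n = (1 + 2) mod 6 = 3
i=2: (i + s[i]) mod n = (2 + 6) mod 6 = 2
i=3: (i + s[i]) mod n = (3 + 3) mod 6 = 0
i=4: (i + s[i]) mod n = (4 + 3) mod 6 = 1
i=5: (i + s[i]) mod n = (5 + 6) mod 6 = 5
Residues: [4, 3, 2, 0, 1, 5], distinct: True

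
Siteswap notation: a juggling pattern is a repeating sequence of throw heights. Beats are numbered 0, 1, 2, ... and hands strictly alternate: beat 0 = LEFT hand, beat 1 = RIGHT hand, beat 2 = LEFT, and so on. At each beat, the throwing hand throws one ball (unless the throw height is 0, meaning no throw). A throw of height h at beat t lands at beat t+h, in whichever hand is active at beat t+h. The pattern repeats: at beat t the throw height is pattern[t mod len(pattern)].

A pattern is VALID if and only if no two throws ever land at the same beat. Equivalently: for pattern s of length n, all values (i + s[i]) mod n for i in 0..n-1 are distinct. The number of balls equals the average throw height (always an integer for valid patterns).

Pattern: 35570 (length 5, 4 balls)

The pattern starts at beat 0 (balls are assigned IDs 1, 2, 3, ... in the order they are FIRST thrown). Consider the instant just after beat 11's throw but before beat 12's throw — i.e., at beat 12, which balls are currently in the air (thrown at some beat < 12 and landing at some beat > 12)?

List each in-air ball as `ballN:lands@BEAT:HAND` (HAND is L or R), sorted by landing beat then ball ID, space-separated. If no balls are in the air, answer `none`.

Answer: ball1:lands@13:R ball4:lands@15:R ball2:lands@16:L

Derivation:
Beat 0 (L): throw ball1 h=3 -> lands@3:R; in-air after throw: [b1@3:R]
Beat 1 (R): throw ball2 h=5 -> lands@6:L; in-air after throw: [b1@3:R b2@6:L]
Beat 2 (L): throw ball3 h=5 -> lands@7:R; in-air after throw: [b1@3:R b2@6:L b3@7:R]
Beat 3 (R): throw ball1 h=7 -> lands@10:L; in-air after throw: [b2@6:L b3@7:R b1@10:L]
Beat 5 (R): throw ball4 h=3 -> lands@8:L; in-air after throw: [b2@6:L b3@7:R b4@8:L b1@10:L]
Beat 6 (L): throw ball2 h=5 -> lands@11:R; in-air after throw: [b3@7:R b4@8:L b1@10:L b2@11:R]
Beat 7 (R): throw ball3 h=5 -> lands@12:L; in-air after throw: [b4@8:L b1@10:L b2@11:R b3@12:L]
Beat 8 (L): throw ball4 h=7 -> lands@15:R; in-air after throw: [b1@10:L b2@11:R b3@12:L b4@15:R]
Beat 10 (L): throw ball1 h=3 -> lands@13:R; in-air after throw: [b2@11:R b3@12:L b1@13:R b4@15:R]
Beat 11 (R): throw ball2 h=5 -> lands@16:L; in-air after throw: [b3@12:L b1@13:R b4@15:R b2@16:L]
Beat 12 (L): throw ball3 h=5 -> lands@17:R; in-air after throw: [b1@13:R b4@15:R b2@16:L b3@17:R]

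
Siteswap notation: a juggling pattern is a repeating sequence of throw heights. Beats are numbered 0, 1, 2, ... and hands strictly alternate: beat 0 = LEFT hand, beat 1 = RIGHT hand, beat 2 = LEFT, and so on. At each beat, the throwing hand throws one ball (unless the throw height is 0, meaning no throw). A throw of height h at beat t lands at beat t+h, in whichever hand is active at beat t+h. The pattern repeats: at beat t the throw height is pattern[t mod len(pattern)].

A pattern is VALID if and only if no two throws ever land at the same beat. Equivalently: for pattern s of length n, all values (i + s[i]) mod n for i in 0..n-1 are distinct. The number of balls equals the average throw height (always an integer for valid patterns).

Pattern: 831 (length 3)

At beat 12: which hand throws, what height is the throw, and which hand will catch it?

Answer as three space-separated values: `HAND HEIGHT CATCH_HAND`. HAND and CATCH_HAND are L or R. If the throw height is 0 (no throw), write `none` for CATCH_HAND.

Beat 12: 12 mod 2 = 0, so hand = L
Throw height = pattern[12 mod 3] = pattern[0] = 8
Lands at beat 12+8=20, 20 mod 2 = 0, so catch hand = L

Answer: L 8 L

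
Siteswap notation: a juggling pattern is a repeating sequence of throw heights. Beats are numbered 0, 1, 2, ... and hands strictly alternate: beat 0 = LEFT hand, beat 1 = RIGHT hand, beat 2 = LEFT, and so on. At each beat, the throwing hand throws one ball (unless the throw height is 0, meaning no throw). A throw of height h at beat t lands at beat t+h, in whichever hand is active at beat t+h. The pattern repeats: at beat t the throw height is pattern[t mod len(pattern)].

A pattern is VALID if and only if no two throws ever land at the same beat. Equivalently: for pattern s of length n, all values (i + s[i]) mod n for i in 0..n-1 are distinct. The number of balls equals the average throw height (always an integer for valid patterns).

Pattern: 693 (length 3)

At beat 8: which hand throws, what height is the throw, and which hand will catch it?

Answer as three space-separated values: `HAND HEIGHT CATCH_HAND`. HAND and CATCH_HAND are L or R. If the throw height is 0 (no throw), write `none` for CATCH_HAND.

Beat 8: 8 mod 2 = 0, so hand = L
Throw height = pattern[8 mod 3] = pattern[2] = 3
Lands at beat 8+3=11, 11 mod 2 = 1, so catch hand = R

Answer: L 3 R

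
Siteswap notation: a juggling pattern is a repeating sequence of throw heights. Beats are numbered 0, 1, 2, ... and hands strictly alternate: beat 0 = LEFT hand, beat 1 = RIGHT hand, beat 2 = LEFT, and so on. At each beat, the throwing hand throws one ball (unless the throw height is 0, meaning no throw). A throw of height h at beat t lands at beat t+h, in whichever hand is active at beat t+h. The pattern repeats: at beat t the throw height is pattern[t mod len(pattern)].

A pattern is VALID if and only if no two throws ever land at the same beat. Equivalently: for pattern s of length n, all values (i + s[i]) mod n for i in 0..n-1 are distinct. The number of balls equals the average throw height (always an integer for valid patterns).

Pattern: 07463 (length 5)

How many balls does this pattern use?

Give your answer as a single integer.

Answer: 4

Derivation:
Pattern = [0, 7, 4, 6, 3], length n = 5
  position 0: throw height = 0, running sum = 0
  position 1: throw height = 7, running sum = 7
  position 2: throw height = 4, running sum = 11
  position 3: throw height = 6, running sum = 17
  position 4: throw height = 3, running sum = 20
Total sum = 20; balls = sum / n = 20 / 5 = 4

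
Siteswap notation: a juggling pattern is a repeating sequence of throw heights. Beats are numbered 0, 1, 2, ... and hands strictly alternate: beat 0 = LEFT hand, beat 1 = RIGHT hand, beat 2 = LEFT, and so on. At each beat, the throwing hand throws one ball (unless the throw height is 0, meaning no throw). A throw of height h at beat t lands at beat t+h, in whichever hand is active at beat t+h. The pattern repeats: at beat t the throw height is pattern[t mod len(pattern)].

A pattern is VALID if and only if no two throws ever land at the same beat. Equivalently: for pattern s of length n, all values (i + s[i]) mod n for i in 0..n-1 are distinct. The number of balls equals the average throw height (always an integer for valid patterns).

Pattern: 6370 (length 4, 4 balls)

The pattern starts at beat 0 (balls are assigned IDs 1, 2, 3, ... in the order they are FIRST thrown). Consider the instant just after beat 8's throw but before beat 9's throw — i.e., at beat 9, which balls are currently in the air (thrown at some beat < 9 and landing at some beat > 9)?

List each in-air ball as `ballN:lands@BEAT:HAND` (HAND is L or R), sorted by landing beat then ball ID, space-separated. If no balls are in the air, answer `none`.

Answer: ball2:lands@10:L ball1:lands@13:R ball4:lands@14:L

Derivation:
Beat 0 (L): throw ball1 h=6 -> lands@6:L; in-air after throw: [b1@6:L]
Beat 1 (R): throw ball2 h=3 -> lands@4:L; in-air after throw: [b2@4:L b1@6:L]
Beat 2 (L): throw ball3 h=7 -> lands@9:R; in-air after throw: [b2@4:L b1@6:L b3@9:R]
Beat 4 (L): throw ball2 h=6 -> lands@10:L; in-air after throw: [b1@6:L b3@9:R b2@10:L]
Beat 5 (R): throw ball4 h=3 -> lands@8:L; in-air after throw: [b1@6:L b4@8:L b3@9:R b2@10:L]
Beat 6 (L): throw ball1 h=7 -> lands@13:R; in-air after throw: [b4@8:L b3@9:R b2@10:L b1@13:R]
Beat 8 (L): throw ball4 h=6 -> lands@14:L; in-air after throw: [b3@9:R b2@10:L b1@13:R b4@14:L]
Beat 9 (R): throw ball3 h=3 -> lands@12:L; in-air after throw: [b2@10:L b3@12:L b1@13:R b4@14:L]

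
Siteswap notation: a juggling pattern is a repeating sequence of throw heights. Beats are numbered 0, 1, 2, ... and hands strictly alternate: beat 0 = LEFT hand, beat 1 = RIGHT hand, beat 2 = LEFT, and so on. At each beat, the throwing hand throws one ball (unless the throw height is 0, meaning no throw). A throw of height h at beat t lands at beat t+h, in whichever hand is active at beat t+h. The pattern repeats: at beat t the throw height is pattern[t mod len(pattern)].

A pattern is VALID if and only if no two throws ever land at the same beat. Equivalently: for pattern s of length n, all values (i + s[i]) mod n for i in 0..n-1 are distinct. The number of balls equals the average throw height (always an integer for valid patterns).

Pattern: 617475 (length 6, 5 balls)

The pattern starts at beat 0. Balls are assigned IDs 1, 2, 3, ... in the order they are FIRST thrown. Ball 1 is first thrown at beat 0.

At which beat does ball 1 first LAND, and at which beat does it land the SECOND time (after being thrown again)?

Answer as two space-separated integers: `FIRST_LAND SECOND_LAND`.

Answer: 6 12

Derivation:
Beat 0 (L): throw ball1 h=6 -> lands@6:L; in-air after throw: [b1@6:L]
Beat 1 (R): throw ball2 h=1 -> lands@2:L; in-air after throw: [b2@2:L b1@6:L]
Beat 2 (L): throw ball2 h=7 -> lands@9:R; in-air after throw: [b1@6:L b2@9:R]
Beat 3 (R): throw ball3 h=4 -> lands@7:R; in-air after throw: [b1@6:L b3@7:R b2@9:R]
Beat 4 (L): throw ball4 h=7 -> lands@11:R; in-air after throw: [b1@6:L b3@7:R b2@9:R b4@11:R]
Beat 5 (R): throw ball5 h=5 -> lands@10:L; in-air after throw: [b1@6:L b3@7:R b2@9:R b5@10:L b4@11:R]
Beat 6 (L): throw ball1 h=6 -> lands@12:L; in-air after throw: [b3@7:R b2@9:R b5@10:L b4@11:R b1@12:L]
Beat 7 (R): throw ball3 h=1 -> lands@8:L; in-air after throw: [b3@8:L b2@9:R b5@10:L b4@11:R b1@12:L]
Beat 8 (L): throw ball3 h=7 -> lands@15:R; in-air after throw: [b2@9:R b5@10:L b4@11:R b1@12:L b3@15:R]
Beat 9 (R): throw ball2 h=4 -> lands@13:R; in-air after throw: [b5@10:L b4@11:R b1@12:L b2@13:R b3@15:R]
Beat 10 (L): throw ball5 h=7 -> lands@17:R; in-air after throw: [b4@11:R b1@12:L b2@13:R b3@15:R b5@17:R]
Beat 11 (R): throw ball4 h=5 -> lands@16:L; in-air after throw: [b1@12:L b2@13:R b3@15:R b4@16:L b5@17:R]
Beat 12 (L): throw ball1 h=6 -> lands@18:L; in-air after throw: [b2@13:R b3@15:R b4@16:L b5@17:R b1@18:L]
Ball 1: thrown@0 h=6 -> first land @6; rethrown@6 h=6 -> second land @12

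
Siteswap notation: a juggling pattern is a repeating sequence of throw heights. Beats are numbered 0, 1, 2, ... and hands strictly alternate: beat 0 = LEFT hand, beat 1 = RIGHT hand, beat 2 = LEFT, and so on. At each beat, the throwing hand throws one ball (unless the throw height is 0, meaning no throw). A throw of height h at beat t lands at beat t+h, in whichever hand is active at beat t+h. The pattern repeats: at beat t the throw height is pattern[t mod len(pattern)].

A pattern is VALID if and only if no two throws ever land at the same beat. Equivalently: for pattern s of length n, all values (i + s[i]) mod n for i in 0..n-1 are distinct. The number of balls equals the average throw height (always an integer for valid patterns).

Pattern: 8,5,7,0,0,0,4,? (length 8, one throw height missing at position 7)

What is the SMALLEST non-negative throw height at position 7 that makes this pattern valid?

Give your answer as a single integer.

i=0: (0 + 8) mod 8 = 0
i=1: (1 + 5) mod 8 = 6
i=2: (2 + 7) mod 8 = 1
i=3: (3 + 0) mod 8 = 3
i=4: (4 + 0) mod 8 = 4
i=5: (5 + 0) mod 8 = 5
i=6: (6 + 4) mod 8 = 2
i=7: s[i]=? (unknown)
Known residues: [0, 1, 2, 3, 4, 5, 6]; need a permutation of 0..7, so missing residue r = 7
Need (7 + s) mod 8 = 7; smallest s = (7 - 7) mod 8 = 0

Answer: 0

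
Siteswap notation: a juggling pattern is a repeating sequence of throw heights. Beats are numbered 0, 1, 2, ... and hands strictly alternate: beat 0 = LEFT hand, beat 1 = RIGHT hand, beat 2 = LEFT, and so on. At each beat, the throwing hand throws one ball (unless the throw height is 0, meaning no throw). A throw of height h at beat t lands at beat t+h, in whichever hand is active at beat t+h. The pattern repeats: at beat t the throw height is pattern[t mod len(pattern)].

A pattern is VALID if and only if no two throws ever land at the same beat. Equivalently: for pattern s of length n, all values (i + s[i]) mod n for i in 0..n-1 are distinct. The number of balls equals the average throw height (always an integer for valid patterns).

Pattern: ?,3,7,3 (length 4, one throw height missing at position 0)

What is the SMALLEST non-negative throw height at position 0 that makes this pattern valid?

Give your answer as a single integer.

i=0: s[i]=? (unknown)
i=1: (1 + 3) mod 4 = 0
i=2: (2 + 7) mod 4 = 1
i=3: (3 + 3) mod 4 = 2
Known residues: [0, 1, 2]; need a permutation of 0..3, so missing residue r = 3
Need (0 + s) mod 4 = 3; smallest s = (3 - 0) mod 4 = 3

Answer: 3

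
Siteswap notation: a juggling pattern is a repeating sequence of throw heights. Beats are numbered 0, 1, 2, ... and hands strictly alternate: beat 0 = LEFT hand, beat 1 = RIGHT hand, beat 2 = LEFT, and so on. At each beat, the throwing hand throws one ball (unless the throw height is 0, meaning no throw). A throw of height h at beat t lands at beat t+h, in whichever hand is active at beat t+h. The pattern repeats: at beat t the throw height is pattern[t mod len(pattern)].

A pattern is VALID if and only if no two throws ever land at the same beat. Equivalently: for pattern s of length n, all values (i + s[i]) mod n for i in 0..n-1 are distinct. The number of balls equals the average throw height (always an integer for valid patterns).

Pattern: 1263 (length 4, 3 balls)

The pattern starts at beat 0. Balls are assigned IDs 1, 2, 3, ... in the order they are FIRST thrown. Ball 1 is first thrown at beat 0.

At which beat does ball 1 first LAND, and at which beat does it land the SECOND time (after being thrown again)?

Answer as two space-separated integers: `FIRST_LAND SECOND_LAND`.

Beat 0 (L): throw ball1 h=1 -> lands@1:R; in-air after throw: [b1@1:R]
Beat 1 (R): throw ball1 h=2 -> lands@3:R; in-air after throw: [b1@3:R]
Beat 2 (L): throw ball2 h=6 -> lands@8:L; in-air after throw: [b1@3:R b2@8:L]
Beat 3 (R): throw ball1 h=3 -> lands@6:L; in-air after throw: [b1@6:L b2@8:L]
Ball 1: thrown@0 h=1 -> first land @1; rethrown@1 h=2 -> second land @3

Answer: 1 3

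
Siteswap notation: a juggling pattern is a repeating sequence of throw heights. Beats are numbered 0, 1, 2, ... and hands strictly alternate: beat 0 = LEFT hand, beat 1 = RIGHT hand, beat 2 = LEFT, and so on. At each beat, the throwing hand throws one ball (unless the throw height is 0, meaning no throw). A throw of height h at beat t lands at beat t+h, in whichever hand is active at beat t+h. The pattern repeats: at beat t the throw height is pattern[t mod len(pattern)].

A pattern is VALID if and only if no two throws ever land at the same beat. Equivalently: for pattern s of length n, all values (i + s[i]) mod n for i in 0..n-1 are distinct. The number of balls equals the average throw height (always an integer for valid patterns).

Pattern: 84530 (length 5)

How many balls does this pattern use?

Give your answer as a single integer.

Pattern = [8, 4, 5, 3, 0], length n = 5
  position 0: throw height = 8, running sum = 8
  position 1: throw height = 4, running sum = 12
  position 2: throw height = 5, running sum = 17
  position 3: throw height = 3, running sum = 20
  position 4: throw height = 0, running sum = 20
Total sum = 20; balls = sum / n = 20 / 5 = 4

Answer: 4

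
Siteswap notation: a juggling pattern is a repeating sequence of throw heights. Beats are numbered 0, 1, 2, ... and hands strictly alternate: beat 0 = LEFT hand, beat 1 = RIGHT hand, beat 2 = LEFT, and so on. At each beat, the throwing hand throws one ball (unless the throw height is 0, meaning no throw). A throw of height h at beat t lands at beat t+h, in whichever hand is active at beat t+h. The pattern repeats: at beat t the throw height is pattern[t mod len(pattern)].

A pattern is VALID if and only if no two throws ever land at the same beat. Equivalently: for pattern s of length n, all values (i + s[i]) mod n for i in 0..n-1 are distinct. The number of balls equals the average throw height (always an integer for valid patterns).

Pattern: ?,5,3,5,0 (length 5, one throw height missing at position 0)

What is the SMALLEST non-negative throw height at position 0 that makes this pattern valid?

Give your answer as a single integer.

i=0: s[i]=? (unknown)
i=1: (1 + 5) mod 5 = 1
i=2: (2 + 3) mod 5 = 0
i=3: (3 + 5) mod 5 = 3
i=4: (4 + 0) mod 5 = 4
Known residues: [0, 1, 3, 4]; need a permutation of 0..4, so missing residue r = 2
Need (0 + s) mod 5 = 2; smallest s = (2 - 0) mod 5 = 2

Answer: 2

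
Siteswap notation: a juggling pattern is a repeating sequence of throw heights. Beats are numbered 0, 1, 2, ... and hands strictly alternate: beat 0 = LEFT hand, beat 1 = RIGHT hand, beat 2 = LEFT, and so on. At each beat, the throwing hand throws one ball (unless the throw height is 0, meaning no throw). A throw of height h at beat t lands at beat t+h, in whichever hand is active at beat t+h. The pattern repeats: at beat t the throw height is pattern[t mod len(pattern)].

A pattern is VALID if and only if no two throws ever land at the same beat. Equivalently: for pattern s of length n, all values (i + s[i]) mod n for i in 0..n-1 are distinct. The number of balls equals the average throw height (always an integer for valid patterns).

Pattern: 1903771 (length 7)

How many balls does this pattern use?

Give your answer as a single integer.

Answer: 4

Derivation:
Pattern = [1, 9, 0, 3, 7, 7, 1], length n = 7
  position 0: throw height = 1, running sum = 1
  position 1: throw height = 9, running sum = 10
  position 2: throw height = 0, running sum = 10
  position 3: throw height = 3, running sum = 13
  position 4: throw height = 7, running sum = 20
  position 5: throw height = 7, running sum = 27
  position 6: throw height = 1, running sum = 28
Total sum = 28; balls = sum / n = 28 / 7 = 4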